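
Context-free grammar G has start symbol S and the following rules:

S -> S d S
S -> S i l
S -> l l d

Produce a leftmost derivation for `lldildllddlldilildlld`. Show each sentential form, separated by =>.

S => SdS   [S -> S d S]
SdS => SildS   [S -> S i l]
SildS => SilildS   [S -> S i l]
SilildS => SdSilildS   [S -> S d S]
SdSilildS => SdSdSilildS   [S -> S d S]
SdSdSilildS => SildSdSilildS   [S -> S i l]
SildSdSilildS => lldildSdSilildS   [S -> l l d]
lldildSdSilildS => lldildllddSilildS   [S -> l l d]
lldildllddSilildS => lldildllddlldilildS   [S -> l l d]
lldildllddlldilildS => lldildllddlldilildlld   [S -> l l d]

S => SdS => SildS => SilildS => SdSilildS => SdSdSilildS => SildSdSilildS => lldildSdSilildS => lldildllddSilildS => lldildllddlldilildS => lldildllddlldilildlld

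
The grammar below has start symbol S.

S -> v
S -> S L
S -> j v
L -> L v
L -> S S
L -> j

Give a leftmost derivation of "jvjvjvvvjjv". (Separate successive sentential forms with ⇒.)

S ⇒ SL   [S -> S L]
SL ⇒ jvL   [S -> j v]
jvL ⇒ jvLv   [L -> L v]
jvLv ⇒ jvSSv   [L -> S S]
jvSSv ⇒ jvjvSv   [S -> j v]
jvjvSv ⇒ jvjvSLv   [S -> S L]
jvjvSLv ⇒ jvjvSLLv   [S -> S L]
jvjvSLLv ⇒ jvjvSLLLv   [S -> S L]
jvjvSLLLv ⇒ jvjvjvLLLv   [S -> j v]
jvjvjvLLLv ⇒ jvjvjvSSLLv   [L -> S S]
jvjvjvSSLLv ⇒ jvjvjvvSLLv   [S -> v]
jvjvjvvSLLv ⇒ jvjvjvvvLLv   [S -> v]
jvjvjvvvLLv ⇒ jvjvjvvvjLv   [L -> j]
jvjvjvvvjLv ⇒ jvjvjvvvjjv   [L -> j]

S⇒SL⇒jvL⇒jvLv⇒jvSSv⇒jvjvSv⇒jvjvSLv⇒jvjvSLLv⇒jvjvSLLLv⇒jvjvjvLLLv⇒jvjvjvSSLLv⇒jvjvjvvSLLv⇒jvjvjvvvLLv⇒jvjvjvvvjLv⇒jvjvjvvvjjv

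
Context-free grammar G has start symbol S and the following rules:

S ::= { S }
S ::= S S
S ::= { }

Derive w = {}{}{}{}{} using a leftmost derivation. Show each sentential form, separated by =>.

S => SS   [S ::= S S]
SS => SSS   [S ::= S S]
SSS => {}SS   [S ::= { }]
{}SS => {}SSS   [S ::= S S]
{}SSS => {}{}SS   [S ::= { }]
{}{}SS => {}{}{}S   [S ::= { }]
{}{}{}S => {}{}{}SS   [S ::= S S]
{}{}{}SS => {}{}{}{}S   [S ::= { }]
{}{}{}{}S => {}{}{}{}{}   [S ::= { }]

S => SS => SSS => {}SS => {}SSS => {}{}SS => {}{}{}S => {}{}{}SS => {}{}{}{}S => {}{}{}{}{}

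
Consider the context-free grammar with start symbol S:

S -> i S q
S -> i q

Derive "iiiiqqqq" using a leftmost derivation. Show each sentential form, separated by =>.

S => iSq   [S -> i S q]
iSq => iiSqq   [S -> i S q]
iiSqq => iiiSqqq   [S -> i S q]
iiiSqqq => iiiiqqqq   [S -> i q]

S => iSq => iiSqq => iiiSqqq => iiiiqqqq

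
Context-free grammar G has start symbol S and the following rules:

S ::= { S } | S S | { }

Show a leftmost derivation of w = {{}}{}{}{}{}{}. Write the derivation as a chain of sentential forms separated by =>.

S=>SS=>SSS=>SSSS=>{S}SSS=>{{}}SSS=>{{}}SSSS=>{{}}SSSSS=>{{}}{}SSSS=>{{}}{}{}SSS=>{{}}{}{}{}SS=>{{}}{}{}{}{}S=>{{}}{}{}{}{}{}

S => SS   [S ::= S S]
SS => SSS   [S ::= S S]
SSS => SSSS   [S ::= S S]
SSSS => {S}SSS   [S ::= { S }]
{S}SSS => {{}}SSS   [S ::= { }]
{{}}SSS => {{}}SSSS   [S ::= S S]
{{}}SSSS => {{}}SSSSS   [S ::= S S]
{{}}SSSSS => {{}}{}SSSS   [S ::= { }]
{{}}{}SSSS => {{}}{}{}SSS   [S ::= { }]
{{}}{}{}SSS => {{}}{}{}{}SS   [S ::= { }]
{{}}{}{}{}SS => {{}}{}{}{}{}S   [S ::= { }]
{{}}{}{}{}{}S => {{}}{}{}{}{}{}   [S ::= { }]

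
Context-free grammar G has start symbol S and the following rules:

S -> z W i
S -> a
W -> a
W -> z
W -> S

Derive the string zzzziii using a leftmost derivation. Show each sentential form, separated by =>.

S => zWi   [S -> z W i]
zWi => zSi   [W -> S]
zSi => zzWii   [S -> z W i]
zzWii => zzSii   [W -> S]
zzSii => zzzWiii   [S -> z W i]
zzzWiii => zzzziii   [W -> z]

S=>zWi=>zSi=>zzWii=>zzSii=>zzzWiii=>zzzziii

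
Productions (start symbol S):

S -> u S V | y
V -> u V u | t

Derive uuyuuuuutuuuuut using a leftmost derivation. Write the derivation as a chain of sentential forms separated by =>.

S => uSV   [S -> u S V]
uSV => uuSVV   [S -> u S V]
uuSVV => uuyVV   [S -> y]
uuyVV => uuyuVuV   [V -> u V u]
uuyuVuV => uuyuuVuuV   [V -> u V u]
uuyuuVuuV => uuyuuuVuuuV   [V -> u V u]
uuyuuuVuuuV => uuyuuuuVuuuuV   [V -> u V u]
uuyuuuuVuuuuV => uuyuuuuuVuuuuuV   [V -> u V u]
uuyuuuuuVuuuuuV => uuyuuuuutuuuuuV   [V -> t]
uuyuuuuutuuuuuV => uuyuuuuutuuuuut   [V -> t]

S => uSV => uuSVV => uuyVV => uuyuVuV => uuyuuVuuV => uuyuuuVuuuV => uuyuuuuVuuuuV => uuyuuuuuVuuuuuV => uuyuuuuutuuuuuV => uuyuuuuutuuuuut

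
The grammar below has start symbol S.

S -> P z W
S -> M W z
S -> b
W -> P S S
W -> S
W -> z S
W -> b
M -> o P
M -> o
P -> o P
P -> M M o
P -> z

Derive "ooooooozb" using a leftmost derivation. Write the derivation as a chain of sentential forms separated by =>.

S => PzW => MMozW => oMozW => ooPozW => oooPozW => oooMMoozW => ooooMoozW => ooooooozW => ooooooozb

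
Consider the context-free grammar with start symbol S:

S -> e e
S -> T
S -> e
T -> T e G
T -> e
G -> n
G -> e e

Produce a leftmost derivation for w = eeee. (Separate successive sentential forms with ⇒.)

S ⇒ T   [S -> T]
T ⇒ TeG   [T -> T e G]
TeG ⇒ eeG   [T -> e]
eeG ⇒ eeee   [G -> e e]

S ⇒ T ⇒ TeG ⇒ eeG ⇒ eeee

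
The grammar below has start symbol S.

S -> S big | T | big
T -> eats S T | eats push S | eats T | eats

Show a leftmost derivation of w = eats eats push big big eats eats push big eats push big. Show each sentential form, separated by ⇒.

S ⇒ T   [S -> T]
T ⇒ eats S T   [T -> eats S T]
eats S T ⇒ eats T T   [S -> T]
eats T T ⇒ eats eats push S T   [T -> eats push S]
eats eats push S T ⇒ eats eats push S big T   [S -> S big]
eats eats push S big T ⇒ eats eats push big big T   [S -> big]
eats eats push big big T ⇒ eats eats push big big eats S T   [T -> eats S T]
eats eats push big big eats S T ⇒ eats eats push big big eats T T   [S -> T]
eats eats push big big eats T T ⇒ eats eats push big big eats eats push S T   [T -> eats push S]
eats eats push big big eats eats push S T ⇒ eats eats push big big eats eats push big T   [S -> big]
eats eats push big big eats eats push big T ⇒ eats eats push big big eats eats push big eats push S   [T -> eats push S]
eats eats push big big eats eats push big eats push S ⇒ eats eats push big big eats eats push big eats push big   [S -> big]

S ⇒ T ⇒ eats S T ⇒ eats T T ⇒ eats eats push S T ⇒ eats eats push S big T ⇒ eats eats push big big T ⇒ eats eats push big big eats S T ⇒ eats eats push big big eats T T ⇒ eats eats push big big eats eats push S T ⇒ eats eats push big big eats eats push big T ⇒ eats eats push big big eats eats push big eats push S ⇒ eats eats push big big eats eats push big eats push big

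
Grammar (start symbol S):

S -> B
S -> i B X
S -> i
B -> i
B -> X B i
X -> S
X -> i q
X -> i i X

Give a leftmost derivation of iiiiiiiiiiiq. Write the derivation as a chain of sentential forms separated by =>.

S => iBX => iXBiX => iiiXBiX => iiiiiXBiX => iiiiiiiXBiX => iiiiiiiSBiX => iiiiiiiBBiX => iiiiiiiiBiX => iiiiiiiiiiX => iiiiiiiiiiiq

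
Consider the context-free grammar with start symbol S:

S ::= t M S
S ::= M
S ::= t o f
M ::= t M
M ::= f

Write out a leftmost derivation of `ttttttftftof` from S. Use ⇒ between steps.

S ⇒ tMS   [S ::= t M S]
tMS ⇒ ttMS   [M ::= t M]
ttMS ⇒ tttMS   [M ::= t M]
tttMS ⇒ ttttMS   [M ::= t M]
ttttMS ⇒ tttttMS   [M ::= t M]
tttttMS ⇒ ttttttMS   [M ::= t M]
ttttttMS ⇒ ttttttfS   [M ::= f]
ttttttfS ⇒ ttttttftMS   [S ::= t M S]
ttttttftMS ⇒ ttttttftfS   [M ::= f]
ttttttftfS ⇒ ttttttftftof   [S ::= t o f]

S ⇒ tMS ⇒ ttMS ⇒ tttMS ⇒ ttttMS ⇒ tttttMS ⇒ ttttttMS ⇒ ttttttfS ⇒ ttttttftMS ⇒ ttttttftfS ⇒ ttttttftftof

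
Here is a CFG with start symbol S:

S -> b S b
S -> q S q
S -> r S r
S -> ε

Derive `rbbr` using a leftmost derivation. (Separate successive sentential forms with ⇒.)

S ⇒ rSr ⇒ rbSbr ⇒ rbbr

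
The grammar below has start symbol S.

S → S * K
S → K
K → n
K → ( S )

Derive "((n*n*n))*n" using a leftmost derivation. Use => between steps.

S=>S*K=>K*K=>(S)*K=>(K)*K=>((S))*K=>((S*K))*K=>((S*K*K))*K=>((K*K*K))*K=>((n*K*K))*K=>((n*n*K))*K=>((n*n*n))*K=>((n*n*n))*n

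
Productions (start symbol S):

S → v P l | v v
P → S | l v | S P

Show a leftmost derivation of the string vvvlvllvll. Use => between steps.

S => vPl => vSl => vvPll => vvSPll => vvvPlPll => vvvlvlPll => vvvlvllvll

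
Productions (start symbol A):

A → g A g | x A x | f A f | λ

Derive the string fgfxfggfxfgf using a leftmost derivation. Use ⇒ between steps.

A ⇒ fAf   [A → f A f]
fAf ⇒ fgAgf   [A → g A g]
fgAgf ⇒ fgfAfgf   [A → f A f]
fgfAfgf ⇒ fgfxAxfgf   [A → x A x]
fgfxAxfgf ⇒ fgfxfAfxfgf   [A → f A f]
fgfxfAfxfgf ⇒ fgfxfgAgfxfgf   [A → g A g]
fgfxfgAgfxfgf ⇒ fgfxfggfxfgf   [A → λ]

A ⇒ fAf ⇒ fgAgf ⇒ fgfAfgf ⇒ fgfxAxfgf ⇒ fgfxfAfxfgf ⇒ fgfxfgAgfxfgf ⇒ fgfxfggfxfgf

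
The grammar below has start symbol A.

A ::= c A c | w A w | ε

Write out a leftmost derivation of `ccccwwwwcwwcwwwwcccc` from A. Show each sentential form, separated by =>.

A => cAc   [A ::= c A c]
cAc => ccAcc   [A ::= c A c]
ccAcc => cccAccc   [A ::= c A c]
cccAccc => ccccAcccc   [A ::= c A c]
ccccAcccc => ccccwAwcccc   [A ::= w A w]
ccccwAwcccc => ccccwwAwwcccc   [A ::= w A w]
ccccwwAwwcccc => ccccwwwAwwwcccc   [A ::= w A w]
ccccwwwAwwwcccc => ccccwwwwAwwwwcccc   [A ::= w A w]
ccccwwwwAwwwwcccc => ccccwwwwcAcwwwwcccc   [A ::= c A c]
ccccwwwwcAcwwwwcccc => ccccwwwwcwAwcwwwwcccc   [A ::= w A w]
ccccwwwwcwAwcwwwwcccc => ccccwwwwcwwcwwwwcccc   [A ::= ε]

A => cAc => ccAcc => cccAccc => ccccAcccc => ccccwAwcccc => ccccwwAwwcccc => ccccwwwAwwwcccc => ccccwwwwAwwwwcccc => ccccwwwwcAcwwwwcccc => ccccwwwwcwAwcwwwwcccc => ccccwwwwcwwcwwwwcccc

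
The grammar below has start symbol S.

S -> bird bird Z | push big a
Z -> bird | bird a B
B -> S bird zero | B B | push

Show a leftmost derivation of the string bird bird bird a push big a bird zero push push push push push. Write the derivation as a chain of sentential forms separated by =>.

S => bird bird Z   [S -> bird bird Z]
bird bird Z => bird bird bird a B   [Z -> bird a B]
bird bird bird a B => bird bird bird a B B   [B -> B B]
bird bird bird a B B => bird bird bird a S bird zero B   [B -> S bird zero]
bird bird bird a S bird zero B => bird bird bird a push big a bird zero B   [S -> push big a]
bird bird bird a push big a bird zero B => bird bird bird a push big a bird zero B B   [B -> B B]
bird bird bird a push big a bird zero B B => bird bird bird a push big a bird zero B B B   [B -> B B]
bird bird bird a push big a bird zero B B B => bird bird bird a push big a bird zero B B B B   [B -> B B]
bird bird bird a push big a bird zero B B B B => bird bird bird a push big a bird zero B B B B B   [B -> B B]
bird bird bird a push big a bird zero B B B B B => bird bird bird a push big a bird zero push B B B B   [B -> push]
bird bird bird a push big a bird zero push B B B B => bird bird bird a push big a bird zero push push B B B   [B -> push]
bird bird bird a push big a bird zero push push B B B => bird bird bird a push big a bird zero push push push B B   [B -> push]
bird bird bird a push big a bird zero push push push B B => bird bird bird a push big a bird zero push push push push B   [B -> push]
bird bird bird a push big a bird zero push push push push B => bird bird bird a push big a bird zero push push push push push   [B -> push]

S => bird bird Z => bird bird bird a B => bird bird bird a B B => bird bird bird a S bird zero B => bird bird bird a push big a bird zero B => bird bird bird a push big a bird zero B B => bird bird bird a push big a bird zero B B B => bird bird bird a push big a bird zero B B B B => bird bird bird a push big a bird zero B B B B B => bird bird bird a push big a bird zero push B B B B => bird bird bird a push big a bird zero push push B B B => bird bird bird a push big a bird zero push push push B B => bird bird bird a push big a bird zero push push push push B => bird bird bird a push big a bird zero push push push push push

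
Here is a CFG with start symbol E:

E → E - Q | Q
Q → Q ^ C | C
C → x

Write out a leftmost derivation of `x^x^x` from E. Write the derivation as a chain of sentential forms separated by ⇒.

E ⇒ Q ⇒ Q^C ⇒ Q^C^C ⇒ C^C^C ⇒ x^C^C ⇒ x^x^C ⇒ x^x^x

E ⇒ Q   [E → Q]
Q ⇒ Q^C   [Q → Q ^ C]
Q^C ⇒ Q^C^C   [Q → Q ^ C]
Q^C^C ⇒ C^C^C   [Q → C]
C^C^C ⇒ x^C^C   [C → x]
x^C^C ⇒ x^x^C   [C → x]
x^x^C ⇒ x^x^x   [C → x]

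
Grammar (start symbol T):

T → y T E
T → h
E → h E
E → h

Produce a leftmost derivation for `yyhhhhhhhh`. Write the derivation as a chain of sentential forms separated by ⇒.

T⇒yTE⇒yyTEE⇒yyhEE⇒yyhhE⇒yyhhhE⇒yyhhhhE⇒yyhhhhhE⇒yyhhhhhhE⇒yyhhhhhhhE⇒yyhhhhhhhh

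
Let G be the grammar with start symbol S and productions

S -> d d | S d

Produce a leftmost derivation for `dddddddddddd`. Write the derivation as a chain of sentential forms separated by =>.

S => Sd   [S -> S d]
Sd => Sdd   [S -> S d]
Sdd => Sddd   [S -> S d]
Sddd => Sdddd   [S -> S d]
Sdddd => Sddddd   [S -> S d]
Sddddd => Sdddddd   [S -> S d]
Sdddddd => Sddddddd   [S -> S d]
Sddddddd => Sdddddddd   [S -> S d]
Sdddddddd => Sddddddddd   [S -> S d]
Sddddddddd => Sdddddddddd   [S -> S d]
Sdddddddddd => dddddddddddd   [S -> d d]

S => Sd => Sdd => Sddd => Sdddd => Sddddd => Sdddddd => Sddddddd => Sdddddddd => Sddddddddd => Sdddddddddd => dddddddddddd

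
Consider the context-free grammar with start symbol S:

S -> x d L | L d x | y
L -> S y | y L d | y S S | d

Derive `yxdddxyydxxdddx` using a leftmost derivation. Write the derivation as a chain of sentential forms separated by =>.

S => Ldx   [S -> L d x]
Ldx => ySSdx   [L -> y S S]
ySSdx => yLdxSdx   [S -> L d x]
yLdxSdx => ySydxSdx   [L -> S y]
ySydxSdx => yxdLydxSdx   [S -> x d L]
yxdLydxSdx => yxdSyydxSdx   [L -> S y]
yxdSyydxSdx => yxdLdxyydxSdx   [S -> L d x]
yxdLdxyydxSdx => yxdddxyydxSdx   [L -> d]
yxdddxyydxSdx => yxdddxyydxxdLdx   [S -> x d L]
yxdddxyydxxdLdx => yxdddxyydxxdddx   [L -> d]

S=>Ldx=>ySSdx=>yLdxSdx=>ySydxSdx=>yxdLydxSdx=>yxdSyydxSdx=>yxdLdxyydxSdx=>yxdddxyydxSdx=>yxdddxyydxxdLdx=>yxdddxyydxxdddx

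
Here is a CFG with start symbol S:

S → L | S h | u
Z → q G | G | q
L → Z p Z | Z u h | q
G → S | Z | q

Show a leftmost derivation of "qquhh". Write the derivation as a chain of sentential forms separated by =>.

S => Sh => Lh => Zuhh => qGuhh => qZuhh => qquhh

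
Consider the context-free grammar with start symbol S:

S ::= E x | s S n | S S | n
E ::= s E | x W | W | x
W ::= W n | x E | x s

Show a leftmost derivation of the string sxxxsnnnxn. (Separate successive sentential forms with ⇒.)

S ⇒ sSn ⇒ sExn ⇒ sxWxn ⇒ sxWnxn ⇒ sxWnnxn ⇒ sxxEnnxn ⇒ sxxWnnxn ⇒ sxxWnnnxn ⇒ sxxxsnnnxn

S ⇒ sSn   [S ::= s S n]
sSn ⇒ sExn   [S ::= E x]
sExn ⇒ sxWxn   [E ::= x W]
sxWxn ⇒ sxWnxn   [W ::= W n]
sxWnxn ⇒ sxWnnxn   [W ::= W n]
sxWnnxn ⇒ sxxEnnxn   [W ::= x E]
sxxEnnxn ⇒ sxxWnnxn   [E ::= W]
sxxWnnxn ⇒ sxxWnnnxn   [W ::= W n]
sxxWnnnxn ⇒ sxxxsnnnxn   [W ::= x s]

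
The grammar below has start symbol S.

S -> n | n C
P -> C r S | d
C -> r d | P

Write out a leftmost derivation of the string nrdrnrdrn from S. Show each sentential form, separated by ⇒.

S⇒nC⇒nP⇒nCrS⇒nPrS⇒nCrSrS⇒nrdrSrS⇒nrdrnCrS⇒nrdrnrdrS⇒nrdrnrdrn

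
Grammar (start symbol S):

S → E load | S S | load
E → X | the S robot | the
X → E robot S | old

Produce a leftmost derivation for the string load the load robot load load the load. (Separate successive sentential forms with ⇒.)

S ⇒ S S ⇒ S S S ⇒ load S S ⇒ load S S S ⇒ load E load S S ⇒ load the S robot load S S ⇒ load the load robot load S S ⇒ load the load robot load load S ⇒ load the load robot load load E load ⇒ load the load robot load load the load

S ⇒ S S   [S → S S]
S S ⇒ S S S   [S → S S]
S S S ⇒ load S S   [S → load]
load S S ⇒ load S S S   [S → S S]
load S S S ⇒ load E load S S   [S → E load]
load E load S S ⇒ load the S robot load S S   [E → the S robot]
load the S robot load S S ⇒ load the load robot load S S   [S → load]
load the load robot load S S ⇒ load the load robot load load S   [S → load]
load the load robot load load S ⇒ load the load robot load load E load   [S → E load]
load the load robot load load E load ⇒ load the load robot load load the load   [E → the]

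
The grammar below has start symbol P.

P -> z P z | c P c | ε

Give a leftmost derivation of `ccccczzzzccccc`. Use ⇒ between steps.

P ⇒ cPc ⇒ ccPcc ⇒ cccPccc ⇒ ccccPcccc ⇒ cccccPccccc ⇒ ccccczPzccccc ⇒ ccccczzPzzccccc ⇒ ccccczzzzccccc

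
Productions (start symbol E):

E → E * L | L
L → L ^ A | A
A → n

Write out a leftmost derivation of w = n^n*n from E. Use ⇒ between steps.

E ⇒ E*L   [E → E * L]
E*L ⇒ L*L   [E → L]
L*L ⇒ L^A*L   [L → L ^ A]
L^A*L ⇒ A^A*L   [L → A]
A^A*L ⇒ n^A*L   [A → n]
n^A*L ⇒ n^n*L   [A → n]
n^n*L ⇒ n^n*A   [L → A]
n^n*A ⇒ n^n*n   [A → n]

E⇒E*L⇒L*L⇒L^A*L⇒A^A*L⇒n^A*L⇒n^n*L⇒n^n*A⇒n^n*n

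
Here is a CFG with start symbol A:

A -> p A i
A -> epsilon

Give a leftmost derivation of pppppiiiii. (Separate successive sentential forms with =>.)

A => pAi   [A -> p A i]
pAi => ppAii   [A -> p A i]
ppAii => pppAiii   [A -> p A i]
pppAiii => ppppAiiii   [A -> p A i]
ppppAiiii => pppppAiiiii   [A -> p A i]
pppppAiiiii => pppppiiiii   [A -> epsilon]

A => pAi => ppAii => pppAiii => ppppAiiii => pppppAiiiii => pppppiiiii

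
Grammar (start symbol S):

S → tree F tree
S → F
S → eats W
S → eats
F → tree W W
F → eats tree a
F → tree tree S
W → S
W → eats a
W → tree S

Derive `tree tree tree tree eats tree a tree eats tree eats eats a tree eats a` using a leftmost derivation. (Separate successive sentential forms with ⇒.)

S ⇒ F   [S → F]
F ⇒ tree W W   [F → tree W W]
tree W W ⇒ tree tree S W   [W → tree S]
tree tree S W ⇒ tree tree tree F tree W   [S → tree F tree]
tree tree tree F tree W ⇒ tree tree tree tree W W tree W   [F → tree W W]
tree tree tree tree W W tree W ⇒ tree tree tree tree S W tree W   [W → S]
tree tree tree tree S W tree W ⇒ tree tree tree tree F W tree W   [S → F]
tree tree tree tree F W tree W ⇒ tree tree tree tree eats tree a W tree W   [F → eats tree a]
tree tree tree tree eats tree a W tree W ⇒ tree tree tree tree eats tree a tree S tree W   [W → tree S]
tree tree tree tree eats tree a tree S tree W ⇒ tree tree tree tree eats tree a tree eats W tree W   [S → eats W]
tree tree tree tree eats tree a tree eats W tree W ⇒ tree tree tree tree eats tree a tree eats tree S tree W   [W → tree S]
tree tree tree tree eats tree a tree eats tree S tree W ⇒ tree tree tree tree eats tree a tree eats tree eats W tree W   [S → eats W]
tree tree tree tree eats tree a tree eats tree eats W tree W ⇒ tree tree tree tree eats tree a tree eats tree eats eats a tree W   [W → eats a]
tree tree tree tree eats tree a tree eats tree eats eats a tree W ⇒ tree tree tree tree eats tree a tree eats tree eats eats a tree eats a   [W → eats a]

S ⇒ F ⇒ tree W W ⇒ tree tree S W ⇒ tree tree tree F tree W ⇒ tree tree tree tree W W tree W ⇒ tree tree tree tree S W tree W ⇒ tree tree tree tree F W tree W ⇒ tree tree tree tree eats tree a W tree W ⇒ tree tree tree tree eats tree a tree S tree W ⇒ tree tree tree tree eats tree a tree eats W tree W ⇒ tree tree tree tree eats tree a tree eats tree S tree W ⇒ tree tree tree tree eats tree a tree eats tree eats W tree W ⇒ tree tree tree tree eats tree a tree eats tree eats eats a tree W ⇒ tree tree tree tree eats tree a tree eats tree eats eats a tree eats a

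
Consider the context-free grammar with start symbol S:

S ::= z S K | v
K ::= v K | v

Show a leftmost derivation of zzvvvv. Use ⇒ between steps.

S ⇒ zSK ⇒ zzSKK ⇒ zzvKK ⇒ zzvvKK ⇒ zzvvvK ⇒ zzvvvv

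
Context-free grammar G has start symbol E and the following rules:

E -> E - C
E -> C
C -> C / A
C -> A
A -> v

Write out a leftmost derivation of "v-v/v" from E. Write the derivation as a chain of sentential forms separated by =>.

E => E-C => C-C => A-C => v-C => v-C/A => v-A/A => v-v/A => v-v/v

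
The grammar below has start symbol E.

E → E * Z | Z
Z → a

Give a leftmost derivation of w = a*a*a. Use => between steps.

E => E*Z   [E → E * Z]
E*Z => E*Z*Z   [E → E * Z]
E*Z*Z => Z*Z*Z   [E → Z]
Z*Z*Z => a*Z*Z   [Z → a]
a*Z*Z => a*a*Z   [Z → a]
a*a*Z => a*a*a   [Z → a]

E => E*Z => E*Z*Z => Z*Z*Z => a*Z*Z => a*a*Z => a*a*a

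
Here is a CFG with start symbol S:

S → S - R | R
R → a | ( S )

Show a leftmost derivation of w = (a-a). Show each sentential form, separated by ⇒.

S ⇒ R ⇒ (S) ⇒ (S-R) ⇒ (R-R) ⇒ (a-R) ⇒ (a-a)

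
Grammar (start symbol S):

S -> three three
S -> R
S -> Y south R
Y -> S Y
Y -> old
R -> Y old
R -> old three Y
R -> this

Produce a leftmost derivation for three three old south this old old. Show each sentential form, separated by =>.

S => R => Y old => S Y old => three three Y old => three three S Y old => three three Y south R Y old => three three old south R Y old => three three old south this Y old => three three old south this old old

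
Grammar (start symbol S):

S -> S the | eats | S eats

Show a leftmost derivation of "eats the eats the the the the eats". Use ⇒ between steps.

S ⇒ S eats ⇒ S the eats ⇒ S the the eats ⇒ S the the the eats ⇒ S the the the the eats ⇒ S eats the the the the eats ⇒ S the eats the the the the eats ⇒ eats the eats the the the the eats

S ⇒ S eats   [S -> S eats]
S eats ⇒ S the eats   [S -> S the]
S the eats ⇒ S the the eats   [S -> S the]
S the the eats ⇒ S the the the eats   [S -> S the]
S the the the eats ⇒ S the the the the eats   [S -> S the]
S the the the the eats ⇒ S eats the the the the eats   [S -> S eats]
S eats the the the the eats ⇒ S the eats the the the the eats   [S -> S the]
S the eats the the the the eats ⇒ eats the eats the the the the eats   [S -> eats]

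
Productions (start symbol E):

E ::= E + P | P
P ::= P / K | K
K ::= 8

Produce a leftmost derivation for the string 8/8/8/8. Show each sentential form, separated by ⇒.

E ⇒ P   [E ::= P]
P ⇒ P/K   [P ::= P / K]
P/K ⇒ P/K/K   [P ::= P / K]
P/K/K ⇒ P/K/K/K   [P ::= P / K]
P/K/K/K ⇒ K/K/K/K   [P ::= K]
K/K/K/K ⇒ 8/K/K/K   [K ::= 8]
8/K/K/K ⇒ 8/8/K/K   [K ::= 8]
8/8/K/K ⇒ 8/8/8/K   [K ::= 8]
8/8/8/K ⇒ 8/8/8/8   [K ::= 8]

E ⇒ P ⇒ P/K ⇒ P/K/K ⇒ P/K/K/K ⇒ K/K/K/K ⇒ 8/K/K/K ⇒ 8/8/K/K ⇒ 8/8/8/K ⇒ 8/8/8/8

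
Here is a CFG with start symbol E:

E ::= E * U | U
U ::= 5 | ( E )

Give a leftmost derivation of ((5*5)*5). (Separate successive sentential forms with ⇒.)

E ⇒ U   [E ::= U]
U ⇒ (E)   [U ::= ( E )]
(E) ⇒ (E*U)   [E ::= E * U]
(E*U) ⇒ (U*U)   [E ::= U]
(U*U) ⇒ ((E)*U)   [U ::= ( E )]
((E)*U) ⇒ ((E*U)*U)   [E ::= E * U]
((E*U)*U) ⇒ ((U*U)*U)   [E ::= U]
((U*U)*U) ⇒ ((5*U)*U)   [U ::= 5]
((5*U)*U) ⇒ ((5*5)*U)   [U ::= 5]
((5*5)*U) ⇒ ((5*5)*5)   [U ::= 5]

E ⇒ U ⇒ (E) ⇒ (E*U) ⇒ (U*U) ⇒ ((E)*U) ⇒ ((E*U)*U) ⇒ ((U*U)*U) ⇒ ((5*U)*U) ⇒ ((5*5)*U) ⇒ ((5*5)*5)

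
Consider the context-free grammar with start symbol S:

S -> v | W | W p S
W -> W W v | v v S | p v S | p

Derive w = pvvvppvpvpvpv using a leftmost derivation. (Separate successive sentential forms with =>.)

S => W => pvS => pvWpS => pvWWvpS => pvWWvWvpS => pvvvSWvWvpS => pvvvWpSWvWvpS => pvvvppSWvWvpS => pvvvppvWvWvpS => pvvvppvpvWvpS => pvvvppvpvpvpS => pvvvppvpvpvpv

S => W   [S -> W]
W => pvS   [W -> p v S]
pvS => pvWpS   [S -> W p S]
pvWpS => pvWWvpS   [W -> W W v]
pvWWvpS => pvWWvWvpS   [W -> W W v]
pvWWvWvpS => pvvvSWvWvpS   [W -> v v S]
pvvvSWvWvpS => pvvvWpSWvWvpS   [S -> W p S]
pvvvWpSWvWvpS => pvvvppSWvWvpS   [W -> p]
pvvvppSWvWvpS => pvvvppvWvWvpS   [S -> v]
pvvvppvWvWvpS => pvvvppvpvWvpS   [W -> p]
pvvvppvpvWvpS => pvvvppvpvpvpS   [W -> p]
pvvvppvpvpvpS => pvvvppvpvpvpv   [S -> v]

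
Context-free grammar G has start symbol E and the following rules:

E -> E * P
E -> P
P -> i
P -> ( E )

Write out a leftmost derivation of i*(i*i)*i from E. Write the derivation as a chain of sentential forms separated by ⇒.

E⇒E*P⇒E*P*P⇒P*P*P⇒i*P*P⇒i*(E)*P⇒i*(E*P)*P⇒i*(P*P)*P⇒i*(i*P)*P⇒i*(i*i)*P⇒i*(i*i)*i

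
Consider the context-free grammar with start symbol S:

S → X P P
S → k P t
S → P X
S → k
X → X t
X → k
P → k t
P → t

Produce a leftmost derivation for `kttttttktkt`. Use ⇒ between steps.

S ⇒ XPP   [S → X P P]
XPP ⇒ XtPP   [X → X t]
XtPP ⇒ XttPP   [X → X t]
XttPP ⇒ XtttPP   [X → X t]
XtttPP ⇒ XttttPP   [X → X t]
XttttPP ⇒ XtttttPP   [X → X t]
XtttttPP ⇒ XttttttPP   [X → X t]
XttttttPP ⇒ kttttttPP   [X → k]
kttttttPP ⇒ kttttttktP   [P → k t]
kttttttktP ⇒ kttttttktkt   [P → k t]

S ⇒ XPP ⇒ XtPP ⇒ XttPP ⇒ XtttPP ⇒ XttttPP ⇒ XtttttPP ⇒ XttttttPP ⇒ kttttttPP ⇒ kttttttktP ⇒ kttttttktkt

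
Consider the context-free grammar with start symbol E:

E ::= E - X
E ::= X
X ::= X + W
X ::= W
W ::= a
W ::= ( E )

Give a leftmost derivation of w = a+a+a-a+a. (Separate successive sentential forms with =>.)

E => E-X   [E ::= E - X]
E-X => X-X   [E ::= X]
X-X => X+W-X   [X ::= X + W]
X+W-X => X+W+W-X   [X ::= X + W]
X+W+W-X => W+W+W-X   [X ::= W]
W+W+W-X => a+W+W-X   [W ::= a]
a+W+W-X => a+a+W-X   [W ::= a]
a+a+W-X => a+a+a-X   [W ::= a]
a+a+a-X => a+a+a-X+W   [X ::= X + W]
a+a+a-X+W => a+a+a-W+W   [X ::= W]
a+a+a-W+W => a+a+a-a+W   [W ::= a]
a+a+a-a+W => a+a+a-a+a   [W ::= a]

E => E-X => X-X => X+W-X => X+W+W-X => W+W+W-X => a+W+W-X => a+a+W-X => a+a+a-X => a+a+a-X+W => a+a+a-W+W => a+a+a-a+W => a+a+a-a+a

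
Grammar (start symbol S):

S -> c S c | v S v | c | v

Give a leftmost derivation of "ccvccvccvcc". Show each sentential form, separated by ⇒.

S ⇒ cSc   [S -> c S c]
cSc ⇒ ccScc   [S -> c S c]
ccScc ⇒ ccvSvcc   [S -> v S v]
ccvSvcc ⇒ ccvcScvcc   [S -> c S c]
ccvcScvcc ⇒ ccvccSccvcc   [S -> c S c]
ccvccSccvcc ⇒ ccvccvccvcc   [S -> v]

S⇒cSc⇒ccScc⇒ccvSvcc⇒ccvcScvcc⇒ccvccSccvcc⇒ccvccvccvcc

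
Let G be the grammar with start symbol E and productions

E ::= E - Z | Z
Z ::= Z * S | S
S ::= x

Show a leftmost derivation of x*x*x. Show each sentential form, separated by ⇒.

E ⇒ Z ⇒ Z*S ⇒ Z*S*S ⇒ S*S*S ⇒ x*S*S ⇒ x*x*S ⇒ x*x*x

E ⇒ Z   [E ::= Z]
Z ⇒ Z*S   [Z ::= Z * S]
Z*S ⇒ Z*S*S   [Z ::= Z * S]
Z*S*S ⇒ S*S*S   [Z ::= S]
S*S*S ⇒ x*S*S   [S ::= x]
x*S*S ⇒ x*x*S   [S ::= x]
x*x*S ⇒ x*x*x   [S ::= x]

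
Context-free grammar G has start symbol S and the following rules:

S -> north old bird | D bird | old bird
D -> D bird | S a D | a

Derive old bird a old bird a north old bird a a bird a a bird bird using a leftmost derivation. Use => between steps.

S => D bird => S a D bird => old bird a D bird => old bird a D bird bird => old bird a S a D bird bird => old bird a D bird a D bird bird => old bird a S a D bird a D bird bird => old bird a old bird a D bird a D bird bird => old bird a old bird a S a D bird a D bird bird => old bird a old bird a north old bird a D bird a D bird bird => old bird a old bird a north old bird a a bird a D bird bird => old bird a old bird a north old bird a a bird a a bird bird

S => D bird   [S -> D bird]
D bird => S a D bird   [D -> S a D]
S a D bird => old bird a D bird   [S -> old bird]
old bird a D bird => old bird a D bird bird   [D -> D bird]
old bird a D bird bird => old bird a S a D bird bird   [D -> S a D]
old bird a S a D bird bird => old bird a D bird a D bird bird   [S -> D bird]
old bird a D bird a D bird bird => old bird a S a D bird a D bird bird   [D -> S a D]
old bird a S a D bird a D bird bird => old bird a old bird a D bird a D bird bird   [S -> old bird]
old bird a old bird a D bird a D bird bird => old bird a old bird a S a D bird a D bird bird   [D -> S a D]
old bird a old bird a S a D bird a D bird bird => old bird a old bird a north old bird a D bird a D bird bird   [S -> north old bird]
old bird a old bird a north old bird a D bird a D bird bird => old bird a old bird a north old bird a a bird a D bird bird   [D -> a]
old bird a old bird a north old bird a a bird a D bird bird => old bird a old bird a north old bird a a bird a a bird bird   [D -> a]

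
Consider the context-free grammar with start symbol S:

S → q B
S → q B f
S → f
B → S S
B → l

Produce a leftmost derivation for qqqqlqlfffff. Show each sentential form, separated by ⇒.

S ⇒ qBf ⇒ qSSf ⇒ qqBfSf ⇒ qqSSfSf ⇒ qqqBSfSf ⇒ qqqSSSfSf ⇒ qqqqBSSfSf ⇒ qqqqlSSfSf ⇒ qqqqlqBfSfSf ⇒ qqqqlqlfSfSf ⇒ qqqqlqlfffSf ⇒ qqqqlqlfffff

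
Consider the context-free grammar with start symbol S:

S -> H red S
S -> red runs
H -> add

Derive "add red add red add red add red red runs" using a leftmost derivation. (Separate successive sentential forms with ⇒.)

S ⇒ H red S ⇒ add red S ⇒ add red H red S ⇒ add red add red S ⇒ add red add red H red S ⇒ add red add red add red S ⇒ add red add red add red H red S ⇒ add red add red add red add red S ⇒ add red add red add red add red red runs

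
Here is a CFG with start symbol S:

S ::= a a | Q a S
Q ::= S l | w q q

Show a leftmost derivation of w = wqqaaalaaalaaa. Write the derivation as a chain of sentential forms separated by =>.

S=>QaS=>SlaS=>QaSlaS=>SlaSlaS=>QaSlaSlaS=>wqqaSlaSlaS=>wqqaaalaSlaS=>wqqaaalaaalaS=>wqqaaalaaalaaa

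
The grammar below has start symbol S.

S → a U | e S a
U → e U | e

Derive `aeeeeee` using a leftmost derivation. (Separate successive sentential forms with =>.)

S => aU => aeU => aeeU => aeeeU => aeeeeU => aeeeeeU => aeeeeee

S => aU   [S → a U]
aU => aeU   [U → e U]
aeU => aeeU   [U → e U]
aeeU => aeeeU   [U → e U]
aeeeU => aeeeeU   [U → e U]
aeeeeU => aeeeeeU   [U → e U]
aeeeeeU => aeeeeee   [U → e]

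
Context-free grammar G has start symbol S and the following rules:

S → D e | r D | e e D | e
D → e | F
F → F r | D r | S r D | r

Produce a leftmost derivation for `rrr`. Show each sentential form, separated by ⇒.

S ⇒ rD ⇒ rF ⇒ rFr ⇒ rrr

S ⇒ rD   [S → r D]
rD ⇒ rF   [D → F]
rF ⇒ rFr   [F → F r]
rFr ⇒ rrr   [F → r]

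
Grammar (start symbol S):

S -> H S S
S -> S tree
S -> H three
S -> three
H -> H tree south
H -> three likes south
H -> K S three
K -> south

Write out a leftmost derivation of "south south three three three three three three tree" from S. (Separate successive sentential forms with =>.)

S => S tree => H S S tree => K S three S S tree => south S three S S tree => south H three three S S tree => south K S three three three S S tree => south south S three three three S S tree => south south three three three three S S tree => south south three three three three three S tree => south south three three three three three three tree

S => S tree   [S -> S tree]
S tree => H S S tree   [S -> H S S]
H S S tree => K S three S S tree   [H -> K S three]
K S three S S tree => south S three S S tree   [K -> south]
south S three S S tree => south H three three S S tree   [S -> H three]
south H three three S S tree => south K S three three three S S tree   [H -> K S three]
south K S three three three S S tree => south south S three three three S S tree   [K -> south]
south south S three three three S S tree => south south three three three three S S tree   [S -> three]
south south three three three three S S tree => south south three three three three three S tree   [S -> three]
south south three three three three three S tree => south south three three three three three three tree   [S -> three]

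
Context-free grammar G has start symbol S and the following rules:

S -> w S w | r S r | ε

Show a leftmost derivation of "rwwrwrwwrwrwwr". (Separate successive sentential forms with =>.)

S => rSr => rwSwr => rwwSwwr => rwwrSrwwr => rwwrwSwrwwr => rwwrwrSrwrwwr => rwwrwrwSwrwrwwr => rwwrwrwwrwrwwr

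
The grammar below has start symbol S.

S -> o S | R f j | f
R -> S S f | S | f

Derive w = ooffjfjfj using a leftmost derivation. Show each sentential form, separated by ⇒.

S ⇒ oS   [S -> o S]
oS ⇒ ooS   [S -> o S]
ooS ⇒ ooRfj   [S -> R f j]
ooRfj ⇒ ooSfj   [R -> S]
ooSfj ⇒ ooRfjfj   [S -> R f j]
ooRfjfj ⇒ ooSfjfj   [R -> S]
ooSfjfj ⇒ ooRfjfjfj   [S -> R f j]
ooRfjfjfj ⇒ ooSfjfjfj   [R -> S]
ooSfjfjfj ⇒ ooffjfjfj   [S -> f]

S⇒oS⇒ooS⇒ooRfj⇒ooSfj⇒ooRfjfj⇒ooSfjfj⇒ooRfjfjfj⇒ooSfjfjfj⇒ooffjfjfj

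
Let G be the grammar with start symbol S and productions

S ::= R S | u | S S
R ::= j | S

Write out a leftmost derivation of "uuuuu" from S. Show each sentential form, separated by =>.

S => RS => SS => RSS => SSS => SSSS => RSSSS => SSSSS => uSSSS => uuSSS => uuuSS => uuuuS => uuuuu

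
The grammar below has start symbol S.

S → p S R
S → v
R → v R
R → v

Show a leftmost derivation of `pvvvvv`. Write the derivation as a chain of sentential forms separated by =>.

S=>pSR=>pvR=>pvvR=>pvvvR=>pvvvvR=>pvvvvv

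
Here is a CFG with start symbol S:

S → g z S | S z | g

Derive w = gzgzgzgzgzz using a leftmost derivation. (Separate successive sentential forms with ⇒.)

S⇒gzS⇒gzgzS⇒gzgzgzS⇒gzgzgzSz⇒gzgzgzgzSz⇒gzgzgzgzSzz⇒gzgzgzgzgzz

S ⇒ gzS   [S → g z S]
gzS ⇒ gzgzS   [S → g z S]
gzgzS ⇒ gzgzgzS   [S → g z S]
gzgzgzS ⇒ gzgzgzSz   [S → S z]
gzgzgzSz ⇒ gzgzgzgzSz   [S → g z S]
gzgzgzgzSz ⇒ gzgzgzgzSzz   [S → S z]
gzgzgzgzSzz ⇒ gzgzgzgzgzz   [S → g]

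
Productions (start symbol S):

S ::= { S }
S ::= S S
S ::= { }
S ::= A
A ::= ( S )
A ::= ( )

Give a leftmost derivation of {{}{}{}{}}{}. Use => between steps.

S => SS => {S}S => {SS}S => {SSS}S => {{}SS}S => {{}SSS}S => {{}{}SS}S => {{}{}{}S}S => {{}{}{}{}}S => {{}{}{}{}}{}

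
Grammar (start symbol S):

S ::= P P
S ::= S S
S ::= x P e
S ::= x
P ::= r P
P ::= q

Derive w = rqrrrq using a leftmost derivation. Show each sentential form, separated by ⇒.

S ⇒ PP ⇒ rPP ⇒ rqP ⇒ rqrP ⇒ rqrrP ⇒ rqrrrP ⇒ rqrrrq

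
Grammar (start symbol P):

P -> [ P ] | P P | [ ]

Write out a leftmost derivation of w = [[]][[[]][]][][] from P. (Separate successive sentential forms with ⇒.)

P ⇒ PP ⇒ [P]P ⇒ [[]]P ⇒ [[]]PP ⇒ [[]]PPP ⇒ [[]][P]PP ⇒ [[]][PP]PP ⇒ [[]][[P]P]PP ⇒ [[]][[[]]P]PP ⇒ [[]][[[]][]]PP ⇒ [[]][[[]][]][]P ⇒ [[]][[[]][]][][]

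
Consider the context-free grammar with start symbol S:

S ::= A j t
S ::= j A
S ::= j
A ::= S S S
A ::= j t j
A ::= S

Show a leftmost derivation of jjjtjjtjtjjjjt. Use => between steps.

S => Ajt   [S ::= A j t]
Ajt => SSSjt   [A ::= S S S]
SSSjt => jASSjt   [S ::= j A]
jASSjt => jSSSSSjt   [A ::= S S S]
jSSSSSjt => jjSSSSjt   [S ::= j]
jjSSSSjt => jjAjtSSSjt   [S ::= A j t]
jjAjtSSSjt => jjSjtSSSjt   [A ::= S]
jjSjtSSSjt => jjAjtjtSSSjt   [S ::= A j t]
jjAjtjtSSSjt => jjjtjjtjtSSSjt   [A ::= j t j]
jjjtjjtjtSSSjt => jjjtjjtjtjSSjt   [S ::= j]
jjjtjjtjtjSSjt => jjjtjjtjtjjSjt   [S ::= j]
jjjtjjtjtjjSjt => jjjtjjtjtjjjjt   [S ::= j]

S => Ajt => SSSjt => jASSjt => jSSSSSjt => jjSSSSjt => jjAjtSSSjt => jjSjtSSSjt => jjAjtjtSSSjt => jjjtjjtjtSSSjt => jjjtjjtjtjSSjt => jjjtjjtjtjjSjt => jjjtjjtjtjjjjt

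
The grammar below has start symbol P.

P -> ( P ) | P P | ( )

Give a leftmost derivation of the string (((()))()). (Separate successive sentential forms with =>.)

P => (P) => (PP) => ((P)P) => (((P))P) => (((()))P) => (((()))())

P => (P)   [P -> ( P )]
(P) => (PP)   [P -> P P]
(PP) => ((P)P)   [P -> ( P )]
((P)P) => (((P))P)   [P -> ( P )]
(((P))P) => (((()))P)   [P -> ( )]
(((()))P) => (((()))())   [P -> ( )]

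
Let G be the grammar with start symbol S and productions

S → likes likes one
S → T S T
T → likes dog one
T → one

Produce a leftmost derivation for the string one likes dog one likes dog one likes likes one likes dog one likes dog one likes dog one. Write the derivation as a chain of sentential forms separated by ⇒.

S ⇒ T S T ⇒ one S T ⇒ one T S T T ⇒ one likes dog one S T T ⇒ one likes dog one T S T T T ⇒ one likes dog one likes dog one S T T T ⇒ one likes dog one likes dog one likes likes one T T T ⇒ one likes dog one likes dog one likes likes one likes dog one T T ⇒ one likes dog one likes dog one likes likes one likes dog one likes dog one T ⇒ one likes dog one likes dog one likes likes one likes dog one likes dog one likes dog one

S ⇒ T S T   [S → T S T]
T S T ⇒ one S T   [T → one]
one S T ⇒ one T S T T   [S → T S T]
one T S T T ⇒ one likes dog one S T T   [T → likes dog one]
one likes dog one S T T ⇒ one likes dog one T S T T T   [S → T S T]
one likes dog one T S T T T ⇒ one likes dog one likes dog one S T T T   [T → likes dog one]
one likes dog one likes dog one S T T T ⇒ one likes dog one likes dog one likes likes one T T T   [S → likes likes one]
one likes dog one likes dog one likes likes one T T T ⇒ one likes dog one likes dog one likes likes one likes dog one T T   [T → likes dog one]
one likes dog one likes dog one likes likes one likes dog one T T ⇒ one likes dog one likes dog one likes likes one likes dog one likes dog one T   [T → likes dog one]
one likes dog one likes dog one likes likes one likes dog one likes dog one T ⇒ one likes dog one likes dog one likes likes one likes dog one likes dog one likes dog one   [T → likes dog one]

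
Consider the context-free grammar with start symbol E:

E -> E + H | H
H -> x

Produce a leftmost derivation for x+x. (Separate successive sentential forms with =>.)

E=>E+H=>H+H=>x+H=>x+x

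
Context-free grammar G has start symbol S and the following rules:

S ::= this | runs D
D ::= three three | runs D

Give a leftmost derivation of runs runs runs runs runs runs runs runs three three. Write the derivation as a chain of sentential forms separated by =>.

S => runs D => runs runs D => runs runs runs D => runs runs runs runs D => runs runs runs runs runs D => runs runs runs runs runs runs D => runs runs runs runs runs runs runs D => runs runs runs runs runs runs runs runs D => runs runs runs runs runs runs runs runs three three

S => runs D   [S ::= runs D]
runs D => runs runs D   [D ::= runs D]
runs runs D => runs runs runs D   [D ::= runs D]
runs runs runs D => runs runs runs runs D   [D ::= runs D]
runs runs runs runs D => runs runs runs runs runs D   [D ::= runs D]
runs runs runs runs runs D => runs runs runs runs runs runs D   [D ::= runs D]
runs runs runs runs runs runs D => runs runs runs runs runs runs runs D   [D ::= runs D]
runs runs runs runs runs runs runs D => runs runs runs runs runs runs runs runs D   [D ::= runs D]
runs runs runs runs runs runs runs runs D => runs runs runs runs runs runs runs runs three three   [D ::= three three]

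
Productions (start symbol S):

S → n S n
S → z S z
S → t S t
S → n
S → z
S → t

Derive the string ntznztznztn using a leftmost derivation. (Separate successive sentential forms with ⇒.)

S ⇒ nSn ⇒ ntStn ⇒ ntzSztn ⇒ ntznSnztn ⇒ ntznzSznztn ⇒ ntznztznztn

S ⇒ nSn   [S → n S n]
nSn ⇒ ntStn   [S → t S t]
ntStn ⇒ ntzSztn   [S → z S z]
ntzSztn ⇒ ntznSnztn   [S → n S n]
ntznSnztn ⇒ ntznzSznztn   [S → z S z]
ntznzSznztn ⇒ ntznztznztn   [S → t]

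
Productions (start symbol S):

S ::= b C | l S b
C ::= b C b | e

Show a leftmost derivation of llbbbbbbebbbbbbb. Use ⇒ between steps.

S ⇒ lSb ⇒ llSbb ⇒ llbCbb ⇒ llbbCbbb ⇒ llbbbCbbbb ⇒ llbbbbCbbbbb ⇒ llbbbbbCbbbbbb ⇒ llbbbbbbCbbbbbbb ⇒ llbbbbbbebbbbbbb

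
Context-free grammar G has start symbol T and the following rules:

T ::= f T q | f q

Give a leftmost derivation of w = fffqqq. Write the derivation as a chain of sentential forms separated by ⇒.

T ⇒ fTq   [T ::= f T q]
fTq ⇒ ffTqq   [T ::= f T q]
ffTqq ⇒ fffqqq   [T ::= f q]

T ⇒ fTq ⇒ ffTqq ⇒ fffqqq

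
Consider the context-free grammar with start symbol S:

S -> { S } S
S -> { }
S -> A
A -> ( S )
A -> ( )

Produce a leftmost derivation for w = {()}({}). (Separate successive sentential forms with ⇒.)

S ⇒ {S}S ⇒ {A}S ⇒ {()}S ⇒ {()}A ⇒ {()}(S) ⇒ {()}({})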